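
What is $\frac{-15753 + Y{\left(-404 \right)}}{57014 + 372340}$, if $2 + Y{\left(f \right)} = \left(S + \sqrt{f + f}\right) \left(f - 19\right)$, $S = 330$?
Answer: $- \frac{155345}{429354} - \frac{47 i \sqrt{202}}{23853} \approx -0.36181 - 0.028005 i$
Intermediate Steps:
$Y{\left(f \right)} = -2 + \left(-19 + f\right) \left(330 + \sqrt{2} \sqrt{f}\right)$ ($Y{\left(f \right)} = -2 + \left(330 + \sqrt{f + f}\right) \left(f - 19\right) = -2 + \left(330 + \sqrt{2 f}\right) \left(-19 + f\right) = -2 + \left(330 + \sqrt{2} \sqrt{f}\right) \left(-19 + f\right) = -2 + \left(-19 + f\right) \left(330 + \sqrt{2} \sqrt{f}\right)$)
$\frac{-15753 + Y{\left(-404 \right)}}{57014 + 372340} = \frac{-15753 + \left(-6272 + 330 \left(-404\right) + \sqrt{2} \left(-404\right)^{\frac{3}{2}} - 19 \sqrt{2} \sqrt{-404}\right)}{57014 + 372340} = \frac{-15753 - \left(139592 - \sqrt{2} \left(- 808 i \sqrt{101}\right) + 19 \sqrt{2} \cdot 2 i \sqrt{101}\right)}{429354} = \left(-15753 - \left(139592 + 846 i \sqrt{202}\right)\right) \frac{1}{429354} = \left(-155345 - 846 i \sqrt{202}\right) \frac{1}{429354} = - \frac{155345}{429354} - \frac{47 i \sqrt{202}}{23853}$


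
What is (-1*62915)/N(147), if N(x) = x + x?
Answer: -62915/294 ≈ -214.00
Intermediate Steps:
N(x) = 2*x
(-1*62915)/N(147) = (-1*62915)/((2*147)) = -62915/294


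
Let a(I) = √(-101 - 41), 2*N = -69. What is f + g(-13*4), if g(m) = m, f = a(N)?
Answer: -52 + I*√142 ≈ -52.0 + 11.916*I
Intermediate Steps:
N = -69/2 (N = (½)*(-69) = -69/2 ≈ -34.500)
a(I) = I*√142 (a(I) = √(-142) = I*√142)
f = I*√142 ≈ 11.916*I
f + g(-13*4) = I*√142 - 13*4 = I*√142 - 52 = -52 + I*√142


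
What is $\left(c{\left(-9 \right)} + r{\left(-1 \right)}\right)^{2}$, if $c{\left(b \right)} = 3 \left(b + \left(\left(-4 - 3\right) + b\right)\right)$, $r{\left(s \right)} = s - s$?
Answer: $5625$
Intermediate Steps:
$r{\left(s \right)} = 0$
$c{\left(b \right)} = -21 + 6 b$ ($c{\left(b \right)} = 3 \left(b + \left(-7 + b\right)\right) = 3 \left(-7 + 2 b\right) = -21 + 6 b$)
$\left(c{\left(-9 \right)} + r{\left(-1 \right)}\right)^{2} = \left(\left(-21 + 6 \left(-9\right)\right) + 0\right)^{2} = \left(\left(-21 - 54\right) + 0\right)^{2} = \left(-75 + 0\right)^{2} = \left(-75\right)^{2} = 5625$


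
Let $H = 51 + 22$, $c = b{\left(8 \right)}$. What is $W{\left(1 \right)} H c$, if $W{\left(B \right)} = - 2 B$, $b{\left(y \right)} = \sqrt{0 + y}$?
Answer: $- 292 \sqrt{2} \approx -412.95$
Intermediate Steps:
$b{\left(y \right)} = \sqrt{y}$
$c = 2 \sqrt{2}$ ($c = \sqrt{8} = 2 \sqrt{2} \approx 2.8284$)
$H = 73$
$W{\left(1 \right)} H c = \left(-2\right) 1 \cdot 73 \cdot 2 \sqrt{2} = \left(-2\right) 73 \cdot 2 \sqrt{2} = - 146 \cdot 2 \sqrt{2} = - 292 \sqrt{2}$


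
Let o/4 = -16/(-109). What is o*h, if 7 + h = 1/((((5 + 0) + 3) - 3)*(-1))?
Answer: -2304/545 ≈ -4.2275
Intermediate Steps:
o = 64/109 (o = 4*(-16/(-109)) = 4*(-16*(-1/109)) = 4*(16/109) = 64/109 ≈ 0.58716)
h = -36/5 (h = -7 + 1/((((5 + 0) + 3) - 3)*(-1)) = -7 + 1/(((5 + 3) - 3)*(-1)) = -7 + 1/((8 - 3)*(-1)) = -7 + 1/(5*(-1)) = -7 + 1/(-5) = -7 - ⅕ = -36/5 ≈ -7.2000)
o*h = (64/109)*(-36/5) = -2304/545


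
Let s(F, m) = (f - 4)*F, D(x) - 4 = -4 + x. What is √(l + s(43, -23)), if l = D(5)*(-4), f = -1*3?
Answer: I*√321 ≈ 17.916*I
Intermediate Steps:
f = -3
D(x) = x (D(x) = 4 + (-4 + x) = x)
l = -20 (l = 5*(-4) = -20)
s(F, m) = -7*F (s(F, m) = (-3 - 4)*F = -7*F)
√(l + s(43, -23)) = √(-20 - 7*43) = √(-20 - 301) = √(-321) = I*√321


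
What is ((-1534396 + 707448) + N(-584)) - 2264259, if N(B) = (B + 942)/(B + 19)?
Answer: -1746532313/565 ≈ -3.0912e+6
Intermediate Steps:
N(B) = (942 + B)/(19 + B)
((-1534396 + 707448) + N(-584)) - 2264259 = ((-1534396 + 707448) + (942 - 584)/(19 - 584)) - 2264259 = (-826948 + 358/(-565)) - 2264259 = (-826948 - 1/565*358) - 2264259 = (-826948 - 358/565) - 2264259 = -467225978/565 - 2264259 = -1746532313/565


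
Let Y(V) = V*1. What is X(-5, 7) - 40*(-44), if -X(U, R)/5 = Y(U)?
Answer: 1785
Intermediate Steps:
Y(V) = V
X(U, R) = -5*U
X(-5, 7) - 40*(-44) = -5*(-5) - 40*(-44) = 25 + 1760 = 1785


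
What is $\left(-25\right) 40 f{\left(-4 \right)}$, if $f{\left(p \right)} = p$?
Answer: $4000$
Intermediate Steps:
$\left(-25\right) 40 f{\left(-4 \right)} = \left(-25\right) 40 \left(-4\right) = \left(-1000\right) \left(-4\right) = 4000$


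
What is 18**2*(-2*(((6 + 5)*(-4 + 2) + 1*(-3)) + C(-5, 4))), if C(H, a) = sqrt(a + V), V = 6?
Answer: 16200 - 648*sqrt(10) ≈ 14151.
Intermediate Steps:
C(H, a) = sqrt(6 + a) (C(H, a) = sqrt(a + 6) = sqrt(6 + a))
18**2*(-2*(((6 + 5)*(-4 + 2) + 1*(-3)) + C(-5, 4))) = 18**2*(-2*(((6 + 5)*(-4 + 2) + 1*(-3)) + sqrt(6 + 4))) = 324*(-2*((11*(-2) - 3) + sqrt(10))) = 324*(-2*((-22 - 3) + sqrt(10))) = 324*(-2*(-25 + sqrt(10))) = 324*(50 - 2*sqrt(10)) = 16200 - 648*sqrt(10)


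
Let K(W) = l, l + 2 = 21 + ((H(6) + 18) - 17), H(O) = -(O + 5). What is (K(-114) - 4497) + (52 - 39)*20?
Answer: -4228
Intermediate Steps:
H(O) = -5 - O (H(O) = -(5 + O) = -5 - O)
l = 9 (l = -2 + (21 + (((-5 - 1*6) + 18) - 17)) = -2 + (21 + (((-5 - 6) + 18) - 17)) = -2 + (21 + ((-11 + 18) - 17)) = -2 + (21 + (7 - 17)) = -2 + (21 - 10) = -2 + 11 = 9)
K(W) = 9
(K(-114) - 4497) + (52 - 39)*20 = (9 - 4497) + (52 - 39)*20 = -4488 + 13*20 = -4488 + 260 = -4228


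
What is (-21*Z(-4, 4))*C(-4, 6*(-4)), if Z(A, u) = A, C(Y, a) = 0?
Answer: 0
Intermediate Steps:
(-21*Z(-4, 4))*C(-4, 6*(-4)) = -21*(-4)*0 = 84*0 = 0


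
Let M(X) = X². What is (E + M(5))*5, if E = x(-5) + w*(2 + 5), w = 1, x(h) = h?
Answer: 135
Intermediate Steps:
E = 2 (E = -5 + 1*(2 + 5) = -5 + 1*7 = -5 + 7 = 2)
(E + M(5))*5 = (2 + 5²)*5 = (2 + 25)*5 = 27*5 = 135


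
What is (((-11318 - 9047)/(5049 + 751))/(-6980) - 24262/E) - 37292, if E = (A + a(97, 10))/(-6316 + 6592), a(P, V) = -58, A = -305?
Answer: -18462549577567/979712800 ≈ -18845.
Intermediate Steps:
E = -121/92 (E = (-305 - 58)/(-6316 + 6592) = -363/276 = -363*1/276 = -121/92 ≈ -1.3152)
(((-11318 - 9047)/(5049 + 751))/(-6980) - 24262/E) - 37292 = (((-11318 - 9047)/(5049 + 751))/(-6980) - 24262/(-121/92)) - 37292 = (-20365/5800*(-1/6980) - 24262*(-92/121)) - 37292 = (-20365*1/5800*(-1/6980) + 2232104/121) - 37292 = (-4073/1160*(-1/6980) + 2232104/121) - 37292 = (4073/8096800 + 2232104/121) - 37292 = 18072900160033/979712800 - 37292 = -18462549577567/979712800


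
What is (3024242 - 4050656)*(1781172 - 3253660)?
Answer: 1511382298032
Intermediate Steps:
(3024242 - 4050656)*(1781172 - 3253660) = -1026414*(-1472488) = 1511382298032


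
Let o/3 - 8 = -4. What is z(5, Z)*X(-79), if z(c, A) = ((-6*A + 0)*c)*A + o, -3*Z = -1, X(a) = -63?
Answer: -546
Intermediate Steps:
o = 12 (o = 24 + 3*(-4) = 24 - 12 = 12)
Z = 1/3 (Z = -1/3*(-1) = 1/3 ≈ 0.33333)
z(c, A) = 12 - 6*c*A**2 (z(c, A) = ((-6*A + 0)*c)*A + 12 = ((-6*A)*c)*A + 12 = (-6*A*c)*A + 12 = -6*c*A**2 + 12 = 12 - 6*c*A**2)
z(5, Z)*X(-79) = (12 - 6*5*(1/3)**2)*(-63) = (12 - 6*5*1/9)*(-63) = (12 - 10/3)*(-63) = (26/3)*(-63) = -546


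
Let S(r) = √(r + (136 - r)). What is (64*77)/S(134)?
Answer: 1232*√34/17 ≈ 422.57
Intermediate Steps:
S(r) = 2*√34 (S(r) = √136 = 2*√34)
(64*77)/S(134) = (64*77)/((2*√34)) = 4928*(√34/68) = 1232*√34/17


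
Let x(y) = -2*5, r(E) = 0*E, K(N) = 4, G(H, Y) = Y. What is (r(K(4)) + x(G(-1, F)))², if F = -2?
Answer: 100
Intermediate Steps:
r(E) = 0
x(y) = -10
(r(K(4)) + x(G(-1, F)))² = (0 - 10)² = (-10)² = 100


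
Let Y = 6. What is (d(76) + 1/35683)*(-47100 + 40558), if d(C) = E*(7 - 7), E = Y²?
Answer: -6542/35683 ≈ -0.18334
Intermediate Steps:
E = 36 (E = 6² = 36)
d(C) = 0 (d(C) = 36*(7 - 7) = 36*0 = 0)
(d(76) + 1/35683)*(-47100 + 40558) = (0 + 1/35683)*(-47100 + 40558) = (0 + 1/35683)*(-6542) = (1/35683)*(-6542) = -6542/35683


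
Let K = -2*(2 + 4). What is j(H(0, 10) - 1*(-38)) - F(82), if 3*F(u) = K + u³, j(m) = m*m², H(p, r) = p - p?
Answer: -386740/3 ≈ -1.2891e+5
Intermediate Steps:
K = -12 (K = -2*6 = -12)
H(p, r) = 0
j(m) = m³
F(u) = -4 + u³/3 (F(u) = (-12 + u³)/3 = -4 + u³/3)
j(H(0, 10) - 1*(-38)) - F(82) = (0 - 1*(-38))³ - (-4 + (⅓)*82³) = (0 + 38)³ - (-4 + (⅓)*551368) = 38³ - (-4 + 551368/3) = 54872 - 1*551356/3 = 54872 - 551356/3 = -386740/3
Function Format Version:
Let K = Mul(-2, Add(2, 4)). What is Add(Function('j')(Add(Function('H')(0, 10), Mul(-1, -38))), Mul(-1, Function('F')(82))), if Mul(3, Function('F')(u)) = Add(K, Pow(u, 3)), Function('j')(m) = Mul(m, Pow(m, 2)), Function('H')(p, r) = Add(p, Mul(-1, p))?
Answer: Rational(-386740, 3) ≈ -1.2891e+5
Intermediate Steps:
K = -12 (K = Mul(-2, 6) = -12)
Function('H')(p, r) = 0
Function('j')(m) = Pow(m, 3)
Function('F')(u) = Add(-4, Mul(Rational(1, 3), Pow(u, 3))) (Function('F')(u) = Mul(Rational(1, 3), Add(-12, Pow(u, 3))) = Add(-4, Mul(Rational(1, 3), Pow(u, 3))))
Add(Function('j')(Add(Function('H')(0, 10), Mul(-1, -38))), Mul(-1, Function('F')(82))) = Add(Pow(Add(0, Mul(-1, -38)), 3), Mul(-1, Add(-4, Mul(Rational(1, 3), Pow(82, 3))))) = Add(Pow(Add(0, 38), 3), Mul(-1, Add(-4, Mul(Rational(1, 3), 551368)))) = Add(Pow(38, 3), Mul(-1, Add(-4, Rational(551368, 3)))) = Add(54872, Mul(-1, Rational(551356, 3))) = Add(54872, Rational(-551356, 3)) = Rational(-386740, 3)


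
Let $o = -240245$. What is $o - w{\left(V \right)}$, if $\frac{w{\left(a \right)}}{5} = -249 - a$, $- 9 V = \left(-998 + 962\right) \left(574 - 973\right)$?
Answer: $-246980$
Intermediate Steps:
$V = -1596$ ($V = - \frac{\left(-998 + 962\right) \left(574 - 973\right)}{9} = - \frac{\left(-36\right) \left(-399\right)}{9} = \left(- \frac{1}{9}\right) 14364 = -1596$)
$w{\left(a \right)} = -1245 - 5 a$ ($w{\left(a \right)} = 5 \left(-249 - a\right) = -1245 - 5 a$)
$o - w{\left(V \right)} = -240245 - \left(-1245 - -7980\right) = -240245 - \left(-1245 + 7980\right) = -240245 - 6735 = -246980$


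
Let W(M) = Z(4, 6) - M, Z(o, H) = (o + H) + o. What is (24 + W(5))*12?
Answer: 396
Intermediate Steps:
Z(o, H) = H + 2*o (Z(o, H) = (H + o) + o = H + 2*o)
W(M) = 14 - M (W(M) = (6 + 2*4) - M = (6 + 8) - M = 14 - M)
(24 + W(5))*12 = (24 + (14 - 1*5))*12 = (24 + (14 - 5))*12 = (24 + 9)*12 = 33*12 = 396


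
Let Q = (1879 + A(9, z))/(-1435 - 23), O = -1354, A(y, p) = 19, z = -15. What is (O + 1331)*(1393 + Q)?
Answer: -23334604/729 ≈ -32009.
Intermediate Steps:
Q = -949/729 (Q = (1879 + 19)/(-1435 - 23) = 1898/(-1458) = 1898*(-1/1458) = -949/729 ≈ -1.3018)
(O + 1331)*(1393 + Q) = (-1354 + 1331)*(1393 - 949/729) = -23*1014548/729 = -23334604/729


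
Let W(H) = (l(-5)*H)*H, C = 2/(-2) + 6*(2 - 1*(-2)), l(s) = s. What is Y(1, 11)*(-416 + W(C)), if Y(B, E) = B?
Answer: -3061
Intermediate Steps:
C = 23 (C = 2*(-1/2) + 6*(2 + 2) = -1 + 6*4 = -1 + 24 = 23)
W(H) = -5*H**2 (W(H) = (-5*H)*H = -5*H**2)
Y(1, 11)*(-416 + W(C)) = 1*(-416 - 5*23**2) = 1*(-416 - 5*529) = 1*(-416 - 2645) = 1*(-3061) = -3061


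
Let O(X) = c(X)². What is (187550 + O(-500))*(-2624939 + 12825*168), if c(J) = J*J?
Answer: -29396275712079450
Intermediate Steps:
c(J) = J²
O(X) = X⁴ (O(X) = (X²)² = X⁴)
(187550 + O(-500))*(-2624939 + 12825*168) = (187550 + (-500)⁴)*(-2624939 + 12825*168) = (187550 + 62500000000)*(-2624939 + 2154600) = 62500187550*(-470339) = -29396275712079450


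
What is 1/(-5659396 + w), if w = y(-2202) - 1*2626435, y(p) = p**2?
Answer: -1/3437027 ≈ -2.9095e-7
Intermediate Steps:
w = 2222369 (w = (-2202)**2 - 1*2626435 = 4848804 - 2626435 = 2222369)
1/(-5659396 + w) = 1/(-5659396 + 2222369) = 1/(-3437027) = -1/3437027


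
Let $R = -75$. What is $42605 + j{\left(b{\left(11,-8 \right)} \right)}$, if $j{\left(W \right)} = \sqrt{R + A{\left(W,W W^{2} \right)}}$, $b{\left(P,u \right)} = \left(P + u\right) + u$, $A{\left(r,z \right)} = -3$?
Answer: $42605 + i \sqrt{78} \approx 42605.0 + 8.8318 i$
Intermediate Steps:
$b{\left(P,u \right)} = P + 2 u$
$j{\left(W \right)} = i \sqrt{78}$ ($j{\left(W \right)} = \sqrt{-75 - 3} = \sqrt{-78} = i \sqrt{78}$)
$42605 + j{\left(b{\left(11,-8 \right)} \right)} = 42605 + i \sqrt{78}$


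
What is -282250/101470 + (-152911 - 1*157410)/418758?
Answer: -14968271737/4249137426 ≈ -3.5227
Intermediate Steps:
-282250/101470 + (-152911 - 1*157410)/418758 = -282250*1/101470 + (-152911 - 157410)*(1/418758) = -28225/10147 - 310321*1/418758 = -28225/10147 - 310321/418758 = -14968271737/4249137426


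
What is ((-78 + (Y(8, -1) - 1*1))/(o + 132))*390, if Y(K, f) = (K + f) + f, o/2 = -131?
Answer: 219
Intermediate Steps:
o = -262 (o = 2*(-131) = -262)
Y(K, f) = K + 2*f
((-78 + (Y(8, -1) - 1*1))/(o + 132))*390 = ((-78 + ((8 + 2*(-1)) - 1*1))/(-262 + 132))*390 = ((-78 + ((8 - 2) - 1))/(-130))*390 = ((-78 + (6 - 1))*(-1/130))*390 = ((-78 + 5)*(-1/130))*390 = -73*(-1/130)*390 = (73/130)*390 = 219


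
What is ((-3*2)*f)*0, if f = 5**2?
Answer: 0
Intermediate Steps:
f = 25
((-3*2)*f)*0 = (-3*2*25)*0 = -6*25*0 = -150*0 = 0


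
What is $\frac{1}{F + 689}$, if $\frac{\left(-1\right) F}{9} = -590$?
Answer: $\frac{1}{5999} \approx 0.00016669$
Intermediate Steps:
$F = 5310$ ($F = \left(-9\right) \left(-590\right) = 5310$)
$\frac{1}{F + 689} = \frac{1}{5310 + 689} = \frac{1}{5999}$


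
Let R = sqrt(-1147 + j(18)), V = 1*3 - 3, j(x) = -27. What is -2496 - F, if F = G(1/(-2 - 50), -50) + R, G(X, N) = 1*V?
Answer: -2496 - I*sqrt(1174) ≈ -2496.0 - 34.264*I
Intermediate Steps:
V = 0 (V = 3 - 3 = 0)
R = I*sqrt(1174) (R = sqrt(-1147 - 27) = sqrt(-1174) = I*sqrt(1174) ≈ 34.264*I)
G(X, N) = 0 (G(X, N) = 1*0 = 0)
F = I*sqrt(1174) (F = 0 + I*sqrt(1174) = I*sqrt(1174) ≈ 34.264*I)
-2496 - F = -2496 - I*sqrt(1174)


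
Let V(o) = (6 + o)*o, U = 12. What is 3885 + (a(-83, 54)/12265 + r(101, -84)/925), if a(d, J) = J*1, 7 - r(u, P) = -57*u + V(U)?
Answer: 8828781359/2269025 ≈ 3891.0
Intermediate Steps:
V(o) = o*(6 + o)
r(u, P) = -209 + 57*u (r(u, P) = 7 - (-57*u + 12*(6 + 12)) = 7 - (-57*u + 12*18) = 7 - (-57*u + 216) = 7 - (216 - 57*u) = 7 + (-216 + 57*u) = -209 + 57*u)
a(d, J) = J
3885 + (a(-83, 54)/12265 + r(101, -84)/925) = 3885 + (54/12265 + (-209 + 57*101)/925) = 3885 + (54*(1/12265) + (-209 + 5757)*(1/925)) = 3885 + (54/12265 + 5548*(1/925)) = 3885 + (54/12265 + 5548/925) = 3885 + 13619234/2269025 = 8828781359/2269025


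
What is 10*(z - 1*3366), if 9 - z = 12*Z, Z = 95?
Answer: -44970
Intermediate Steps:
z = -1131 (z = 9 - 12*95 = 9 - 1*1140 = 9 - 1140 = -1131)
10*(z - 1*3366) = 10*(-1131 - 1*3366) = 10*(-1131 - 3366) = 10*(-4497) = -44970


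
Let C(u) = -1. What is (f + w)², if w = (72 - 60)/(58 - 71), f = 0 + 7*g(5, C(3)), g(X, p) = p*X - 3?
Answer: 547600/169 ≈ 3240.2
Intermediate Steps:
g(X, p) = -3 + X*p (g(X, p) = X*p - 3 = -3 + X*p)
f = -56 (f = 0 + 7*(-3 + 5*(-1)) = 0 + 7*(-3 - 5) = 0 + 7*(-8) = 0 - 56 = -56)
w = -12/13 (w = 12/(-13) = 12*(-1/13) = -12/13 ≈ -0.92308)
(f + w)² = (-56 - 12/13)² = (-740/13)² = 547600/169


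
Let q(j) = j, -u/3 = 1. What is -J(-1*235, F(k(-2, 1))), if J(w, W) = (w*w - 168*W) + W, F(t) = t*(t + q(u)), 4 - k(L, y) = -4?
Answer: -48545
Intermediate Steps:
u = -3 (u = -3*1 = -3)
k(L, y) = 8 (k(L, y) = 4 - 1*(-4) = 4 + 4 = 8)
F(t) = t*(-3 + t) (F(t) = t*(t - 3) = t*(-3 + t))
J(w, W) = w² - 167*W (J(w, W) = (w² - 168*W) + W = w² - 167*W)
-J(-1*235, F(k(-2, 1))) = -((-1*235)² - 1336*(-3 + 8)) = -((-235)² - 1336*5) = -(55225 - 167*40) = -(55225 - 6680) = -1*48545 = -48545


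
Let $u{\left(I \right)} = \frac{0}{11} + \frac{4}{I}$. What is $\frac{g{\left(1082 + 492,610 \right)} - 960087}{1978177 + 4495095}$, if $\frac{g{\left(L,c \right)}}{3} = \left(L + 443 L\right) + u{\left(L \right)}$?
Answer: $\frac{894410553}{5094465064} \approx 0.17557$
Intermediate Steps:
$u{\left(I \right)} = \frac{4}{I}$ ($u{\left(I \right)} = 0 \cdot \frac{1}{11} + \frac{4}{I} = 0 + \frac{4}{I} = \frac{4}{I}$)
$g{\left(L,c \right)} = \frac{12}{L} + 1332 L$ ($g{\left(L,c \right)} = 3 \left(\left(L + 443 L\right) + \frac{4}{L}\right) = 3 \left(444 L + \frac{4}{L}\right) = 3 \left(\frac{4}{L} + 444 L\right) = \frac{12}{L} + 1332 L$)
$\frac{g{\left(1082 + 492,610 \right)} - 960087}{1978177 + 4495095} = \frac{\left(\frac{12}{1082 + 492} + 1332 \left(1082 + 492\right)\right) - 960087}{1978177 + 4495095} = \frac{\left(\frac{12}{1574} + 1332 \cdot 1574\right) - 960087}{6473272} = \left(\left(12 \cdot \frac{1}{1574} + 2096568\right) - 960087\right) \frac{1}{6473272} = \left(\left(\frac{6}{787} + 2096568\right) - 960087\right) \frac{1}{6473272} = \left(\frac{1649999022}{787} - 960087\right) \frac{1}{6473272} = \frac{894410553}{787} \cdot \frac{1}{6473272} = \frac{894410553}{5094465064}$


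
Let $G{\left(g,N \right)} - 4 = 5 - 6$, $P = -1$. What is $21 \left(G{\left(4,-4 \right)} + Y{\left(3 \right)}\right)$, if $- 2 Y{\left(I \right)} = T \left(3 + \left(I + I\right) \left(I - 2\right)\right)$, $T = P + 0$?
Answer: $\frac{315}{2} \approx 157.5$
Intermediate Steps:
$T = -1$ ($T = -1 + 0 = -1$)
$G{\left(g,N \right)} = 3$ ($G{\left(g,N \right)} = 4 + \left(5 - 6\right) = 4 - 1 = 3$)
$Y{\left(I \right)} = \frac{3}{2} + I \left(-2 + I\right)$ ($Y{\left(I \right)} = - \frac{\left(-1\right) \left(3 + \left(I + I\right) \left(I - 2\right)\right)}{2} = - \frac{\left(-1\right) \left(3 + 2 I \left(-2 + I\right)\right)}{2} = - \frac{-3 - 2 I \left(-2 + I\right)}{2} = \frac{3}{2} + I \left(-2 + I\right)$)
$21 \left(G{\left(4,-4 \right)} + Y{\left(3 \right)}\right) = 21 \left(3 + \left(\frac{3}{2} + 3^{2} - 6\right)\right) = 21 \left(3 + \left(\frac{3}{2} + 9 - 6\right)\right) = 21 \left(3 + \frac{9}{2}\right) = 21 \cdot \frac{15}{2} = \frac{315}{2}$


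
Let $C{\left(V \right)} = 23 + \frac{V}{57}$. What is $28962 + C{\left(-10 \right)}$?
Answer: $\frac{1652135}{57} \approx 28985.0$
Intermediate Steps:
$C{\left(V \right)} = 23 + \frac{V}{57}$ ($C{\left(V \right)} = 23 + V \frac{1}{57} = 23 + \frac{V}{57}$)
$28962 + C{\left(-10 \right)} = 28962 + \left(23 + \frac{1}{57} \left(-10\right)\right) = 28962 + \left(23 - \frac{10}{57}\right) = 28962 + \frac{1301}{57} = \frac{1652135}{57}$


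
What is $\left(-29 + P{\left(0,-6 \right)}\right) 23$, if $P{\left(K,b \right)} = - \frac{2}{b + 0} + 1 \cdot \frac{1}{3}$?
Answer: $- \frac{1955}{3} \approx -651.67$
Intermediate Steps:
$P{\left(K,b \right)} = \frac{1}{3} - \frac{2}{b}$ ($P{\left(K,b \right)} = - \frac{2}{b} + 1 \cdot \frac{1}{3} = - \frac{2}{b} + \frac{1}{3} = \frac{1}{3} - \frac{2}{b}$)
$\left(-29 + P{\left(0,-6 \right)}\right) 23 = \left(-29 + \frac{-6 - 6}{3 \left(-6\right)}\right) 23 = \left(-29 + \frac{1}{3} \left(- \frac{1}{6}\right) \left(-12\right)\right) 23 = \left(-29 + \frac{2}{3}\right) 23 = \left(- \frac{85}{3}\right) 23 = - \frac{1955}{3}$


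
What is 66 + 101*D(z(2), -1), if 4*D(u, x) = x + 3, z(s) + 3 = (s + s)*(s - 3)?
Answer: 233/2 ≈ 116.50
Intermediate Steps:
z(s) = -3 + 2*s*(-3 + s) (z(s) = -3 + (s + s)*(s - 3) = -3 + (2*s)*(-3 + s) = -3 + 2*s*(-3 + s))
D(u, x) = 3/4 + x/4 (D(u, x) = (x + 3)/4 = (3 + x)/4 = 3/4 + x/4)
66 + 101*D(z(2), -1) = 66 + 101*(3/4 + (1/4)*(-1)) = 66 + 101*(3/4 - 1/4) = 66 + 101*(1/2) = 66 + 101/2 = 233/2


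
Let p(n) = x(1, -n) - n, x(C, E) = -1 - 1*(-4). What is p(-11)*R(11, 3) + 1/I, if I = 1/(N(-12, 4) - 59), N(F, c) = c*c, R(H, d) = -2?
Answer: -71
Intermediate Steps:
x(C, E) = 3 (x(C, E) = -1 + 4 = 3)
N(F, c) = c**2
I = -1/43 (I = 1/(4**2 - 59) = 1/(16 - 59) = 1/(-43) = -1/43 ≈ -0.023256)
p(n) = 3 - n
p(-11)*R(11, 3) + 1/I = (3 - 1*(-11))*(-2) + 1/(-1/43) = (3 + 11)*(-2) - 43 = 14*(-2) - 43 = -28 - 43 = -71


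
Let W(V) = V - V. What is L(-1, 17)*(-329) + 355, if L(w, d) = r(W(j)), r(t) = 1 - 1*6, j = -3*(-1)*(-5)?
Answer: 2000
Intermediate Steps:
j = -15 (j = 3*(-5) = -15)
W(V) = 0
r(t) = -5 (r(t) = 1 - 6 = -5)
L(w, d) = -5
L(-1, 17)*(-329) + 355 = -5*(-329) + 355 = 1645 + 355 = 2000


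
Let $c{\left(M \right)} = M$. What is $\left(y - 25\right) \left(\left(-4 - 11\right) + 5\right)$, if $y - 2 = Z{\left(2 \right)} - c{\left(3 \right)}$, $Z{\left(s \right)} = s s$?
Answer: $220$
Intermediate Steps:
$Z{\left(s \right)} = s^{2}$
$y = 3$ ($y = 2 + \left(2^{2} - 3\right) = 2 + \left(4 - 3\right) = 2 + 1 = 3$)
$\left(y - 25\right) \left(\left(-4 - 11\right) + 5\right) = \left(3 - 25\right) \left(\left(-4 - 11\right) + 5\right) = - 22 \left(-15 + 5\right) = \left(-22\right) \left(-10\right) = 220$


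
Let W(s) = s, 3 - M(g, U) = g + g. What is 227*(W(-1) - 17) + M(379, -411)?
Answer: -4841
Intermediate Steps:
M(g, U) = 3 - 2*g (M(g, U) = 3 - (g + g) = 3 - 2*g)
227*(W(-1) - 17) + M(379, -411) = 227*(-1 - 17) + (3 - 2*379) = 227*(-18) + (3 - 758) = -4086 - 755 = -4841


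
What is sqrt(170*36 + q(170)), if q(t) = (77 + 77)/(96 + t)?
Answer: sqrt(2209529)/19 ≈ 78.234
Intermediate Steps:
q(t) = 154/(96 + t)
sqrt(170*36 + q(170)) = sqrt(170*36 + 154/(96 + 170)) = sqrt(6120 + 154/266) = sqrt(6120 + 154*(1/266)) = sqrt(6120 + 11/19) = sqrt(116291/19) = sqrt(2209529)/19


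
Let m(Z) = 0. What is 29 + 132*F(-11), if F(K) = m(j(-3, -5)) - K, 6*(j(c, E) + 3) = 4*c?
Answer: 1481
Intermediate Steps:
j(c, E) = -3 + 2*c/3 (j(c, E) = -3 + (4*c)/6 = -3 + 2*c/3)
F(K) = -K (F(K) = 0 - K = -K)
29 + 132*F(-11) = 29 + 132*(-1*(-11)) = 29 + 132*11 = 29 + 1452 = 1481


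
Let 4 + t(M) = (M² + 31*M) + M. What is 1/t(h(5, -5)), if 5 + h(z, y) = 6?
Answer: 1/29 ≈ 0.034483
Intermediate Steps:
h(z, y) = 1 (h(z, y) = -5 + 6 = 1)
t(M) = -4 + M² + 32*M (t(M) = -4 + ((M² + 31*M) + M) = -4 + (M² + 32*M) = -4 + M² + 32*M)
1/t(h(5, -5)) = 1/(-4 + 1² + 32*1) = 1/(-4 + 1 + 32) = 1/29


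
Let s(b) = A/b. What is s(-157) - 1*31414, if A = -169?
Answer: -4931829/157 ≈ -31413.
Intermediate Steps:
s(b) = -169/b
s(-157) - 1*31414 = -169/(-157) - 1*31414 = -169*(-1/157) - 31414 = 169/157 - 31414 = -4931829/157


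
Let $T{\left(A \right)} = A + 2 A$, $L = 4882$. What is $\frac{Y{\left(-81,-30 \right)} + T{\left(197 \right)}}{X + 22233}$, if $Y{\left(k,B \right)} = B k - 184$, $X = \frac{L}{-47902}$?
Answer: $\frac{67948987}{532500142} \approx 0.1276$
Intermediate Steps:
$T{\left(A \right)} = 3 A$
$X = - \frac{2441}{23951}$ ($X = \frac{4882}{-47902} = 4882 \left(- \frac{1}{47902}\right) = - \frac{2441}{23951} \approx -0.10192$)
$Y{\left(k,B \right)} = -184 + B k$
$\frac{Y{\left(-81,-30 \right)} + T{\left(197 \right)}}{X + 22233} = \frac{\left(-184 - -2430\right) + 3 \cdot 197}{- \frac{2441}{23951} + 22233} = \frac{\left(-184 + 2430\right) + 591}{\frac{532500142}{23951}} = \left(2246 + 591\right) \frac{23951}{532500142} = 2837 \cdot \frac{23951}{532500142} = \frac{67948987}{532500142}$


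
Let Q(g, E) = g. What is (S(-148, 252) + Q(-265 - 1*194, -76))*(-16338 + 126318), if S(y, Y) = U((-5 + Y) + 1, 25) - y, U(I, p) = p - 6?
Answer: -32114160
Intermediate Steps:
U(I, p) = -6 + p
S(y, Y) = 19 - y (S(y, Y) = (-6 + 25) - y = 19 - y)
(S(-148, 252) + Q(-265 - 1*194, -76))*(-16338 + 126318) = ((19 - 1*(-148)) + (-265 - 1*194))*(-16338 + 126318) = ((19 + 148) + (-265 - 194))*109980 = (167 - 459)*109980 = -292*109980 = -32114160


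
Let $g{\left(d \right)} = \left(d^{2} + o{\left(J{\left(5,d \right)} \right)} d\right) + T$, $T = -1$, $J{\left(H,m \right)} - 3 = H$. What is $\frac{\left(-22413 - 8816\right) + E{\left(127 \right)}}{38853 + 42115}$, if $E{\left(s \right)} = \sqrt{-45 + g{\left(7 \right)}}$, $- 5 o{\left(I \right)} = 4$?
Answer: $- \frac{31229}{80968} + \frac{i \sqrt{65}}{404840} \approx -0.3857 + 1.9915 \cdot 10^{-5} i$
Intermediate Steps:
$J{\left(H,m \right)} = 3 + H$
$o{\left(I \right)} = - \frac{4}{5}$ ($o{\left(I \right)} = \left(- \frac{1}{5}\right) 4 = - \frac{4}{5}$)
$g{\left(d \right)} = -1 + d^{2} - \frac{4 d}{5}$ ($g{\left(d \right)} = \left(d^{2} - \frac{4 d}{5}\right) - 1 = -1 + d^{2} - \frac{4 d}{5}$)
$E{\left(s \right)} = \frac{i \sqrt{65}}{5}$ ($E{\left(s \right)} = \sqrt{-45 - \left(\frac{33}{5} - 49\right)} = \sqrt{-45 - - \frac{212}{5}} = \sqrt{-45 + \frac{212}{5}} = \sqrt{- \frac{13}{5}} = \frac{i \sqrt{65}}{5}$)
$\frac{\left(-22413 - 8816\right) + E{\left(127 \right)}}{38853 + 42115} = \frac{\left(-22413 - 8816\right) + \frac{i \sqrt{65}}{5}}{38853 + 42115} = \frac{\left(-22413 - 8816\right) + \frac{i \sqrt{65}}{5}}{80968} = \left(-31229 + \frac{i \sqrt{65}}{5}\right) \frac{1}{80968} = - \frac{31229}{80968} + \frac{i \sqrt{65}}{404840}$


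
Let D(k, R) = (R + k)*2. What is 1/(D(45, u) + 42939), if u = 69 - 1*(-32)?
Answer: 1/43231 ≈ 2.3132e-5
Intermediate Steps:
u = 101 (u = 69 + 32 = 101)
D(k, R) = 2*R + 2*k
1/(D(45, u) + 42939) = 1/((2*101 + 2*45) + 42939) = 1/((202 + 90) + 42939) = 1/(292 + 42939) = 1/43231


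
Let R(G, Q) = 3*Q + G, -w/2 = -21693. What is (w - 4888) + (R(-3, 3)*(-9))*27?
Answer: 37040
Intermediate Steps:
w = 43386 (w = -2*(-21693) = 43386)
R(G, Q) = G + 3*Q
(w - 4888) + (R(-3, 3)*(-9))*27 = (43386 - 4888) + ((-3 + 3*3)*(-9))*27 = 38498 + ((-3 + 9)*(-9))*27 = 38498 + (6*(-9))*27 = 38498 - 54*27 = 38498 - 1458 = 37040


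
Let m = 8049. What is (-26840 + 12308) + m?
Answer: -6483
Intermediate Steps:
(-26840 + 12308) + m = (-26840 + 12308) + 8049 = -14532 + 8049 = -6483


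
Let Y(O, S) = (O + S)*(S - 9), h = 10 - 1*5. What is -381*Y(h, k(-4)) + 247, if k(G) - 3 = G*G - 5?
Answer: -35948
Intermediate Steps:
k(G) = -2 + G² (k(G) = 3 + (G*G - 5) = 3 + (G² - 5) = 3 + (-5 + G²) = -2 + G²)
h = 5 (h = 10 - 5 = 5)
Y(O, S) = (-9 + S)*(O + S) (Y(O, S) = (O + S)*(-9 + S) = (-9 + S)*(O + S))
-381*Y(h, k(-4)) + 247 = -381*((-2 + (-4)²)² - 9*5 - 9*(-2 + (-4)²) + 5*(-2 + (-4)²)) + 247 = -381*((-2 + 16)² - 45 - 9*(-2 + 16) + 5*(-2 + 16)) + 247 = -381*(14² - 45 - 9*14 + 5*14) + 247 = -381*(196 - 45 - 126 + 70) + 247 = -381*95 + 247 = -36195 + 247 = -35948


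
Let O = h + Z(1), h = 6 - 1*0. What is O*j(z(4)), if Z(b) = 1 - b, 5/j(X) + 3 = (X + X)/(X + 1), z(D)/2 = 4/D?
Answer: -18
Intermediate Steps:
z(D) = 8/D (z(D) = 2*(4/D) = 8/D)
j(X) = 5/(-3 + 2*X/(1 + X)) (j(X) = 5/(-3 + (X + X)/(X + 1)) = 5/(-3 + (2*X)/(1 + X)) = 5/(-3 + 2*X/(1 + X)))
h = 6 (h = 6 + 0 = 6)
O = 6 (O = 6 + (1 - 1*1) = 6 + (1 - 1) = 6 + 0 = 6)
O*j(z(4)) = 6*(5*(-1 - 8/4)/(3 + 8/4)) = 6*(5*(-1 - 8/4)/(3 + 8*(¼))) = 6*(5*(-1 - 1*2)/(3 + 2)) = 6*(5*(-1 - 2)/5) = 6*(5*(⅕)*(-3)) = 6*(-3) = -18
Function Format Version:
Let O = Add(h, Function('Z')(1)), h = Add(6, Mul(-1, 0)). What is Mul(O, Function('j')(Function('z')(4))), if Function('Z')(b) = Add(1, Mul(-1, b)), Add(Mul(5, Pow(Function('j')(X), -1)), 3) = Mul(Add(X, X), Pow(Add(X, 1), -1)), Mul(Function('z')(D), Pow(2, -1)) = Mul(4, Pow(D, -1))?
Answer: -18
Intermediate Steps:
Function('z')(D) = Mul(8, Pow(D, -1)) (Function('z')(D) = Mul(2, Mul(4, Pow(D, -1))) = Mul(8, Pow(D, -1)))
Function('j')(X) = Mul(5, Pow(Add(-3, Mul(2, X, Pow(Add(1, X), -1))), -1)) (Function('j')(X) = Mul(5, Pow(Add(-3, Mul(Add(X, X), Pow(Add(X, 1), -1))), -1)) = Mul(5, Pow(Add(-3, Mul(Mul(2, X), Pow(Add(1, X), -1))), -1)) = Mul(5, Pow(Add(-3, Mul(2, X, Pow(Add(1, X), -1))), -1)))
h = 6 (h = Add(6, 0) = 6)
O = 6 (O = Add(6, Add(1, Mul(-1, 1))) = Add(6, Add(1, -1)) = Add(6, 0) = 6)
Mul(O, Function('j')(Function('z')(4))) = Mul(6, Mul(5, Pow(Add(3, Mul(8, Pow(4, -1))), -1), Add(-1, Mul(-1, Mul(8, Pow(4, -1)))))) = Mul(6, Mul(5, Pow(Add(3, Mul(8, Rational(1, 4))), -1), Add(-1, Mul(-1, Mul(8, Rational(1, 4)))))) = Mul(6, Mul(5, Pow(Add(3, 2), -1), Add(-1, Mul(-1, 2)))) = Mul(6, Mul(5, Pow(5, -1), Add(-1, -2))) = Mul(6, Mul(5, Rational(1, 5), -3)) = Mul(6, -3) = -18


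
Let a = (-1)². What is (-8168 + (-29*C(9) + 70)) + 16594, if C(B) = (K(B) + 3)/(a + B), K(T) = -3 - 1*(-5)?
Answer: 16963/2 ≈ 8481.5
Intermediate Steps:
K(T) = 2 (K(T) = -3 + 5 = 2)
a = 1
C(B) = 5/(1 + B) (C(B) = (2 + 3)/(1 + B) = 5/(1 + B))
(-8168 + (-29*C(9) + 70)) + 16594 = (-8168 + (-145/(1 + 9) + 70)) + 16594 = (-8168 + (-145/10 + 70)) + 16594 = (-8168 + (-29*½ + 70)) + 16594 = (-8168 + (-29/2 + 70)) + 16594 = (-8168 + 111/2) + 16594 = -16225/2 + 16594 = 16963/2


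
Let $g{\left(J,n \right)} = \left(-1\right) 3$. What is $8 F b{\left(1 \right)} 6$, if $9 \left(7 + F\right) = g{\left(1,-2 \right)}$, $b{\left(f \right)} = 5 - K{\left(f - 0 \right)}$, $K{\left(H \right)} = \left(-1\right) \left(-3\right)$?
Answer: $-704$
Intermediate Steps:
$K{\left(H \right)} = 3$
$g{\left(J,n \right)} = -3$
$b{\left(f \right)} = 2$ ($b{\left(f \right)} = 5 - 3 = 2$)
$F = - \frac{22}{3}$ ($F = -7 + \frac{1}{9} \left(-3\right) = -7 - \frac{1}{3} = - \frac{22}{3} \approx -7.3333$)
$8 F b{\left(1 \right)} 6 = 8 \left(- \frac{22}{3}\right) 2 \cdot 6 = 8 \left(\left(- \frac{44}{3}\right) 6\right) = 8 \left(-88\right) = -704$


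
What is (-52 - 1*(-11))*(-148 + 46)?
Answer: 4182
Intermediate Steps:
(-52 - 1*(-11))*(-148 + 46) = (-52 + 11)*(-102) = -41*(-102) = 4182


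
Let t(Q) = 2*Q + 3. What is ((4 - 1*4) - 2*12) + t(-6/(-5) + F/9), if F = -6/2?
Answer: -289/15 ≈ -19.267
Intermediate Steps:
F = -3 (F = -6*1/2 = -3)
t(Q) = 3 + 2*Q
((4 - 1*4) - 2*12) + t(-6/(-5) + F/9) = ((4 - 1*4) - 2*12) + (3 + 2*(-6/(-5) - 3/9)) = ((4 - 4) - 24) + (3 + 2*(-6*(-1/5) - 3*1/9)) = (0 - 24) + (3 + 2*(6/5 - 1/3)) = -24 + (3 + 2*(13/15)) = -24 + (3 + 26/15) = -24 + 71/15 = -289/15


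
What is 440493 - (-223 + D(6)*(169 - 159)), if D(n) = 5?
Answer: 440666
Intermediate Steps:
440493 - (-223 + D(6)*(169 - 159)) = 440493 - (-223 + 5*(169 - 159)) = 440493 - (-223 + 5*10) = 440493 - (-223 + 50) = 440493 - 1*(-173) = 440493 + 173 = 440666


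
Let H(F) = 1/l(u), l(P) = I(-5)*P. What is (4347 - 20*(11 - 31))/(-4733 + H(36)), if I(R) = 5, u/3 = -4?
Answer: -284820/283981 ≈ -1.0030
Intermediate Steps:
u = -12 (u = 3*(-4) = -12)
l(P) = 5*P
H(F) = -1/60 (H(F) = 1/(5*(-12)) = 1/(-60) = -1/60)
(4347 - 20*(11 - 31))/(-4733 + H(36)) = (4347 - 20*(11 - 31))/(-4733 - 1/60) = (4347 - 20*(-20))/(-283981/60) = (4347 + 400)*(-60/283981) = 4747*(-60/283981) = -284820/283981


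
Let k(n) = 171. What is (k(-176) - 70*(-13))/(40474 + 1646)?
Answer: 1081/42120 ≈ 0.025665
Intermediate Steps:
(k(-176) - 70*(-13))/(40474 + 1646) = (171 - 70*(-13))/(40474 + 1646) = (171 + 910)/42120 = 1081*(1/42120) = 1081/42120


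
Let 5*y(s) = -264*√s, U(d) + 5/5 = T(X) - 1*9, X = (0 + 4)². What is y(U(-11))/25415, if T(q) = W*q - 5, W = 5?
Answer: -264*√65/127075 ≈ -0.016749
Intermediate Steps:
X = 16 (X = 4² = 16)
T(q) = -5 + 5*q (T(q) = 5*q - 5 = -5 + 5*q)
U(d) = 65 (U(d) = -1 + ((-5 + 5*16) - 1*9) = -1 + ((-5 + 80) - 9) = -1 + (75 - 9) = -1 + 66 = 65)
y(s) = -264*√s/5 (y(s) = (-264*√s)/5 = -264*√s/5)
y(U(-11))/25415 = -264*√65/5/25415 = -264*√65/5*(1/25415) = -264*√65/127075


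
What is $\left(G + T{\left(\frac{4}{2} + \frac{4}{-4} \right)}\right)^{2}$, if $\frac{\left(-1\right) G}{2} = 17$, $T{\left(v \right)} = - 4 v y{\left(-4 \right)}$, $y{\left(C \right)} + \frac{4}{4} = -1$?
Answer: $676$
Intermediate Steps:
$y{\left(C \right)} = -2$ ($y{\left(C \right)} = -1 - 1 = -2$)
$T{\left(v \right)} = 8 v$ ($T{\left(v \right)} = - 4 v \left(-2\right) = 8 v$)
$G = -34$ ($G = \left(-2\right) 17 = -34$)
$\left(G + T{\left(\frac{4}{2} + \frac{4}{-4} \right)}\right)^{2} = \left(-34 + 8 \left(\frac{4}{2} + \frac{4}{-4}\right)\right)^{2} = \left(-34 + 8 \left(4 \cdot \frac{1}{2} + 4 \left(- \frac{1}{4}\right)\right)\right)^{2} = \left(-34 + 8 \left(2 - 1\right)\right)^{2} = \left(-34 + 8 \cdot 1\right)^{2} = \left(-34 + 8\right)^{2} = \left(-26\right)^{2} = 676$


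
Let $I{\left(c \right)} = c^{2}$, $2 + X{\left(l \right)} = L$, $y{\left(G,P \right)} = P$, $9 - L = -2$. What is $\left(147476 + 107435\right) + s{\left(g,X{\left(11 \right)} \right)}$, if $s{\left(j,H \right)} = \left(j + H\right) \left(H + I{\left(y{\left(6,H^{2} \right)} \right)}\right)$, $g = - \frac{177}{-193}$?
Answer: $\frac{61772803}{193} \approx 3.2007 \cdot 10^{5}$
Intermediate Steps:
$L = 11$ ($L = 9 - -2 = 9 + 2 = 11$)
$X{\left(l \right)} = 9$ ($X{\left(l \right)} = -2 + 11 = 9$)
$g = \frac{177}{193}$ ($g = \left(-177\right) \left(- \frac{1}{193}\right) = \frac{177}{193} \approx 0.9171$)
$s{\left(j,H \right)} = \left(H + j\right) \left(H + H^{4}\right)$ ($s{\left(j,H \right)} = \left(j + H\right) \left(H + \left(H^{2}\right)^{2}\right) = \left(H + j\right) \left(H + H^{4}\right)$)
$\left(147476 + 107435\right) + s{\left(g,X{\left(11 \right)} \right)} = \left(147476 + 107435\right) + 9 \left(9 + \frac{177}{193} + 9^{4} + \frac{177 \cdot 9^{3}}{193}\right) = 254911 + 9 \left(9 + \frac{177}{193} + 6561 + \frac{177}{193} \cdot 729\right) = 254911 + 9 \left(9 + \frac{177}{193} + 6561 + \frac{129033}{193}\right) = 254911 + 9 \cdot \frac{1397220}{193} = 254911 + \frac{12574980}{193} = \frac{61772803}{193}$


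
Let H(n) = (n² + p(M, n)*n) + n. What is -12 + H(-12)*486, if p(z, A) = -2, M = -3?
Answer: 75804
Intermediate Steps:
H(n) = n² - n (H(n) = (n² - 2*n) + n = n² - n)
-12 + H(-12)*486 = -12 - 12*(-1 - 12)*486 = -12 - 12*(-13)*486 = -12 + 156*486 = -12 + 75816 = 75804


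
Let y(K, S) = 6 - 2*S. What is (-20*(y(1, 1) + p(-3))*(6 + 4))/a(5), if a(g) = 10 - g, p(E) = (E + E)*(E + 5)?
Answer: 320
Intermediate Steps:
p(E) = 2*E*(5 + E) (p(E) = (2*E)*(5 + E) = 2*E*(5 + E))
(-20*(y(1, 1) + p(-3))*(6 + 4))/a(5) = (-20*((6 - 2*1) + 2*(-3)*(5 - 3))*(6 + 4))/(10 - 1*5) = (-20*((6 - 2) + 2*(-3)*2)*10)/(10 - 5) = -20*(4 - 12)*10/5 = -(-160)*10*(⅕) = -20*(-80)*(⅕) = 1600*(⅕) = 320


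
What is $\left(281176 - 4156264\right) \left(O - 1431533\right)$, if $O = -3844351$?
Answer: $20444514777792$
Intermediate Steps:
$\left(281176 - 4156264\right) \left(O - 1431533\right) = \left(281176 - 4156264\right) \left(-3844351 - 1431533\right) = \left(-3875088\right) \left(-5275884\right) = 20444514777792$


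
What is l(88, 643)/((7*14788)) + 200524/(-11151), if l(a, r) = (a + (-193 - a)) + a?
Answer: -2965516177/164900988 ≈ -17.984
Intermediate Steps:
l(a, r) = -193 + a
l(88, 643)/((7*14788)) + 200524/(-11151) = (-193 + 88)/((7*14788)) + 200524/(-11151) = -105/103516 + 200524*(-1/11151) = -105*1/103516 - 200524/11151 = -15/14788 - 200524/11151 = -2965516177/164900988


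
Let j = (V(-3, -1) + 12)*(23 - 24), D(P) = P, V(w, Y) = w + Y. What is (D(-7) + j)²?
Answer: 225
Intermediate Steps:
V(w, Y) = Y + w
j = -8 (j = ((-1 - 3) + 12)*(23 - 24) = (-4 + 12)*(-1) = 8*(-1) = -8)
(D(-7) + j)² = (-7 - 8)² = (-15)² = 225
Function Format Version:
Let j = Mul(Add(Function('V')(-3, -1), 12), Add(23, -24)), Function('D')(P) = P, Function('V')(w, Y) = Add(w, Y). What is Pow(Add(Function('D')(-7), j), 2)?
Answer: 225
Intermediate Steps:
Function('V')(w, Y) = Add(Y, w)
j = -8 (j = Mul(Add(Add(-1, -3), 12), Add(23, -24)) = Mul(Add(-4, 12), -1) = Mul(8, -1) = -8)
Pow(Add(Function('D')(-7), j), 2) = Pow(Add(-7, -8), 2) = Pow(-15, 2) = 225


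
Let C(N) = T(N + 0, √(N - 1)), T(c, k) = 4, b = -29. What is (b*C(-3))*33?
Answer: -3828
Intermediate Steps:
C(N) = 4
(b*C(-3))*33 = -29*4*33 = -116*33 = -3828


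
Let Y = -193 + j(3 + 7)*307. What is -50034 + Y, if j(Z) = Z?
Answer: -47157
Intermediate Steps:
Y = 2877 (Y = -193 + (3 + 7)*307 = -193 + 10*307 = -193 + 3070 = 2877)
-50034 + Y = -50034 + 2877 = -47157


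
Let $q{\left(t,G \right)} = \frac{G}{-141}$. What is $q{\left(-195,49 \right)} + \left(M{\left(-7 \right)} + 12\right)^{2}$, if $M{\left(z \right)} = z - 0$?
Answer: $\frac{3476}{141} \approx 24.652$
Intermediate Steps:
$q{\left(t,G \right)} = - \frac{G}{141}$ ($q{\left(t,G \right)} = G \left(- \frac{1}{141}\right) = - \frac{G}{141}$)
$M{\left(z \right)} = z$ ($M{\left(z \right)} = z + 0 = z$)
$q{\left(-195,49 \right)} + \left(M{\left(-7 \right)} + 12\right)^{2} = \left(- \frac{1}{141}\right) 49 + \left(-7 + 12\right)^{2} = - \frac{49}{141} + 5^{2} = - \frac{49}{141} + 25 = \frac{3476}{141}$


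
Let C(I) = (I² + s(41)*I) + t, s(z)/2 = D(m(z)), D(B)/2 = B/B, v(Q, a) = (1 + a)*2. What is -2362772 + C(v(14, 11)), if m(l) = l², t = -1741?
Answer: -2363841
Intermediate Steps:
v(Q, a) = 2 + 2*a
D(B) = 2 (D(B) = 2*(B/B) = 2*1 = 2)
s(z) = 4 (s(z) = 2*2 = 4)
C(I) = -1741 + I² + 4*I (C(I) = (I² + 4*I) - 1741 = -1741 + I² + 4*I)
-2362772 + C(v(14, 11)) = -2362772 + (-1741 + (2 + 2*11)² + 4*(2 + 2*11)) = -2362772 + (-1741 + (2 + 22)² + 4*(2 + 22)) = -2362772 + (-1741 + 24² + 4*24) = -2362772 + (-1741 + 576 + 96) = -2362772 - 1069 = -2363841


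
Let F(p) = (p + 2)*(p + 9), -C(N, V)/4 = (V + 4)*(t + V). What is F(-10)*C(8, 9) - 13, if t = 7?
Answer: -6669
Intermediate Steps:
C(N, V) = -4*(4 + V)*(7 + V) (C(N, V) = -4*(V + 4)*(7 + V) = -4*(4 + V)*(7 + V))
F(p) = (2 + p)*(9 + p)
F(-10)*C(8, 9) - 13 = (18 + (-10)² + 11*(-10))*(-112 - 44*9 - 4*9²) - 13 = (18 + 100 - 110)*(-112 - 396 - 4*81) - 13 = 8*(-112 - 396 - 324) - 13 = 8*(-832) - 13 = -6656 - 13 = -6669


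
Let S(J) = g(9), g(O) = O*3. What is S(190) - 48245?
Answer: -48218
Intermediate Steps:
g(O) = 3*O
S(J) = 27 (S(J) = 3*9 = 27)
S(190) - 48245 = 27 - 48245 = -48218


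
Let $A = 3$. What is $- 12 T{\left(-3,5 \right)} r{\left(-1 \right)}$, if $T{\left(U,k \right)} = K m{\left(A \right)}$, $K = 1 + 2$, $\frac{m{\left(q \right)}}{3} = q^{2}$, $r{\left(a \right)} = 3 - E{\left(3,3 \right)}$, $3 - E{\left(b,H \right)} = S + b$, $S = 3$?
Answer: $-5832$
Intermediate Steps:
$E{\left(b,H \right)} = - b$ ($E{\left(b,H \right)} = 3 - \left(3 + b\right) = - b$)
$r{\left(a \right)} = 6$ ($r{\left(a \right)} = 3 - \left(-1\right) 3 = 3 - -3 = 3 + 3 = 6$)
$m{\left(q \right)} = 3 q^{2}$
$K = 3$
$T{\left(U,k \right)} = 81$ ($T{\left(U,k \right)} = 3 \cdot 3 \cdot 3^{2} = 3 \cdot 3 \cdot 9 = 3 \cdot 27 = 81$)
$- 12 T{\left(-3,5 \right)} r{\left(-1 \right)} = \left(-12\right) 81 \cdot 6 = \left(-972\right) 6 = -5832$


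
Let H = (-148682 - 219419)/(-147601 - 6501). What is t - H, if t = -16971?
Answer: -2615633143/154102 ≈ -16973.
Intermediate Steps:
H = 368101/154102 (H = -368101/(-154102) = -368101*(-1/154102) = 368101/154102 ≈ 2.3887)
t - H = -16971 - 1*368101/154102 = -16971 - 368101/154102 = -2615633143/154102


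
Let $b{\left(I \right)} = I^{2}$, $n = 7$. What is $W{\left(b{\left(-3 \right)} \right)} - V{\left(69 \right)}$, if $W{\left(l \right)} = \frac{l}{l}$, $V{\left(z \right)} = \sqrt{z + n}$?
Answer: $1 - 2 \sqrt{19} \approx -7.7178$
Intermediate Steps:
$V{\left(z \right)} = \sqrt{7 + z}$ ($V{\left(z \right)} = \sqrt{z + 7} = \sqrt{7 + z}$)
$W{\left(l \right)} = 1$
$W{\left(b{\left(-3 \right)} \right)} - V{\left(69 \right)} = 1 - \sqrt{7 + 69} = 1 - \sqrt{76} = 1 - 2 \sqrt{19}$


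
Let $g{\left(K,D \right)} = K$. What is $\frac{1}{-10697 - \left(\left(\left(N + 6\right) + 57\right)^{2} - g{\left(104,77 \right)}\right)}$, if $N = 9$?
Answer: $- \frac{1}{15777} \approx -6.3383 \cdot 10^{-5}$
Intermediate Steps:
$\frac{1}{-10697 - \left(\left(\left(N + 6\right) + 57\right)^{2} - g{\left(104,77 \right)}\right)} = \frac{1}{-10697 + \left(104 - \left(\left(9 + 6\right) + 57\right)^{2}\right)} = \frac{1}{-10697 + \left(104 - \left(15 + 57\right)^{2}\right)} = \frac{1}{-10697 + \left(104 - 72^{2}\right)} = \frac{1}{-10697 + \left(104 - 5184\right)} = \frac{1}{-10697 - 5080} = \frac{1}{-15777} = - \frac{1}{15777}$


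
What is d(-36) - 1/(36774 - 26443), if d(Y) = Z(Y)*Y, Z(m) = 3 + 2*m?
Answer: 25662203/10331 ≈ 2484.0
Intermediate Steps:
d(Y) = Y*(3 + 2*Y) (d(Y) = (3 + 2*Y)*Y = Y*(3 + 2*Y))
d(-36) - 1/(36774 - 26443) = -36*(3 + 2*(-36)) - 1/(36774 - 26443) = -36*(3 - 72) - 1/10331 = -36*(-69) - 1*1/10331 = 2484 - 1/10331 = 25662203/10331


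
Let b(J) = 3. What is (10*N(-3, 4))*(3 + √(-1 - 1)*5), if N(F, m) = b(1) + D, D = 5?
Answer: 240 + 400*I*√2 ≈ 240.0 + 565.69*I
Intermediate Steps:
N(F, m) = 8 (N(F, m) = 3 + 5 = 8)
(10*N(-3, 4))*(3 + √(-1 - 1)*5) = (10*8)*(3 + √(-1 - 1)*5) = 80*(3 + √(-2)*5) = 80*(3 + (I*√2)*5) = 80*(3 + 5*I*√2) = 240 + 400*I*√2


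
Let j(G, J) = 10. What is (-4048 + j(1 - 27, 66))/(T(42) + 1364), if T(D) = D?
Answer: -2019/703 ≈ -2.8720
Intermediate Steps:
(-4048 + j(1 - 27, 66))/(T(42) + 1364) = (-4048 + 10)/(42 + 1364) = -4038/1406 = -4038*1/1406 = -2019/703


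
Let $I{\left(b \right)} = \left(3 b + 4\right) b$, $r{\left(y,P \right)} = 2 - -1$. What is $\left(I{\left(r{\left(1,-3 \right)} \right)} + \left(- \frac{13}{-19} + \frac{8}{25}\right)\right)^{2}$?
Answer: $\frac{361076004}{225625} \approx 1600.3$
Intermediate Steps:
$r{\left(y,P \right)} = 3$ ($r{\left(y,P \right)} = 2 + 1 = 3$)
$I{\left(b \right)} = b \left(4 + 3 b\right)$ ($I{\left(b \right)} = \left(4 + 3 b\right) b = b \left(4 + 3 b\right)$)
$\left(I{\left(r{\left(1,-3 \right)} \right)} + \left(- \frac{13}{-19} + \frac{8}{25}\right)\right)^{2} = \left(3 \left(4 + 3 \cdot 3\right) + \left(- \frac{13}{-19} + \frac{8}{25}\right)\right)^{2} = \left(3 \left(4 + 9\right) + \left(\left(-13\right) \left(- \frac{1}{19}\right) + 8 \cdot \frac{1}{25}\right)\right)^{2} = \left(3 \cdot 13 + \left(\frac{13}{19} + \frac{8}{25}\right)\right)^{2} = \left(39 + \frac{477}{475}\right)^{2} = \left(\frac{19002}{475}\right)^{2} = \frac{361076004}{225625}$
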